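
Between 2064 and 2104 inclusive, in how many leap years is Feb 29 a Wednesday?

2

Leap years in 2064–2104: 10 of them.
Feb 29 weekday advances by 5 (mod 7) from one leap year to the next four years later (or differs when a century non-leap intervenes).
Leap-day weekdays: 2064:Fri 2068:Wed✓ 2072:Mon 2076:Sat 2080:Thu 2084:Tue 2088:Sun 2092:Fri 2096:Wed✓ 2104:Fri
Wednesday: 2068, 2096 → 2.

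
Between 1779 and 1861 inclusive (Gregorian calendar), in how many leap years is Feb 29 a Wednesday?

Leap years in 1779–1861: 20 of them.
Feb 29 weekday advances by 5 (mod 7) from one leap year to the next four years later (or differs when a century non-leap intervenes).
Leap-day weekdays: 1780:Tue 1784:Sun 1788:Fri 1792:Wed✓ 1796:Mon 1804:Wed✓ 1808:Mon 1812:Sat 1816:Thu 1820:Tue 1824:Sun 1828:Fri 1832:Wed✓ 1836:Mon 1840:Sat 1844:Thu 1848:Tue 1852:Sun 1856:Fri 1860:Wed✓
Wednesday: 1792, 1804, 1832, 1860 → 4.

4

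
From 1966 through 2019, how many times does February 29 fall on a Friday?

Leap years in 1966–2019: 13 of them.
Feb 29 weekday advances by 5 (mod 7) from one leap year to the next four years later (or differs when a century non-leap intervenes).
Leap-day weekdays: 1968:Thu 1972:Tue 1976:Sun 1980:Fri✓ 1984:Wed 1988:Mon 1992:Sat 1996:Thu 2000:Tue 2004:Sun 2008:Fri✓ 2012:Wed 2016:Mon
Friday: 1980, 2008 → 2.

2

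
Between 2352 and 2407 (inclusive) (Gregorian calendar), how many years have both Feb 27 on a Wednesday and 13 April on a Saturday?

Check each year's weekday for Feb 27 and 13 April:
  2352: Wed/Sun  2353: Fri/Mon  2354: Sat/Tue  2355: Sun/Wed  2356: Mon/Fri  2357: Wed/Sat ✓  2358: Thu/Sun  2359: Fri/Mon  2360: Sat/Wed  2361: Mon/Thu  2362: Tue/Fri  2363: Wed/Sat ✓  2364: Thu/Mon  2365: Sat/Tue  …(28 more)…  2394: Sun/Wed  2395: Mon/Thu  2396: Tue/Sat  2397: Thu/Sun  2398: Fri/Mon  2399: Sat/Tue  2400: Sun/Thu  2401: Tue/Fri  2402: Wed/Sat ✓  2403: Thu/Sun  2404: Fri/Tue  2405: Sun/Wed  2406: Mon/Thu  2407: Tue/Fri
Both conditions hold in: 2357, 2363, 2374, 2385, 2391, 2402 — 6.

6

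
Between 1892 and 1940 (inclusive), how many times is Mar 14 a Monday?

Track Mar 14's weekday year by year (advancing +1, or +2 across a Feb 29):
  1892: Mon ✓  1893: Tue (+1)  1894: Wed (+1)  1895: Thu (+1)  1896: Sat (+2)
  1897: Sun (+1)  1898: Mon (+1) ✓  1899: Tue (+1)  1900: Wed (+1)  1901: Thu (+1)
  1902: Fri (+1)  1903: Sat (+1)  1904: Mon (+2) ✓  1905: Tue (+1)  … (21 more years) …
  1927: Mon (+1) ✓  1928: Wed (+2)  1929: Thu (+1)  1930: Fri (+1)  1931: Sat (+1)
  1932: Mon (+2) ✓  1933: Tue (+1)  1934: Wed (+1)  1935: Thu (+1)  1936: Sat (+2)
  1937: Sun (+1)  1938: Mon (+1) ✓  1939: Tue (+1)  1940: Thu (+2)
Monday years: 1892, 1898, 1904, 1910, 1921, 1927, 1932, 1938 — 8 in total.

8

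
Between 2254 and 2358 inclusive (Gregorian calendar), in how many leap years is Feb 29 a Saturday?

Leap years in 2254–2358: 25 of them.
Feb 29 weekday advances by 5 (mod 7) from one leap year to the next four years later (or differs when a century non-leap intervenes).
Leap-day weekdays: 2256:Fri 2260:Wed 2264:Mon 2268:Sat✓ 2272:Thu 2276:Tue 2280:Sun 2284:Fri 2288:Wed 2292:Mon 2296:Sat✓ 2304:Mon 2308:Sat✓ 2312:Thu 2316:Tue 2320:Sun 2324:Fri 2328:Wed 2332:Mon 2336:Sat✓ 2340:Thu 2344:Tue 2348:Sun 2352:Fri 2356:Wed
Saturday: 2268, 2296, 2308, 2336 → 4.

4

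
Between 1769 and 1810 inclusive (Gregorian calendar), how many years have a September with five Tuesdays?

12

September has 30 days; it has five Tuesdays when Tuesday falls among the first (month-length − 28) days — i.e. when September 1 is one of Tuesday/Monday.
September 1 by year: 1769:Fri 1770:Sat 1771:Sun 1772:Tue✓ 1773:Wed 1774:Thu 1775:Fri 1776:Sun 1777:Mon✓ 1778:Tue✓ 1779:Wed 1780:Fri 1781:Sat 1782:Sun 1783:Mon✓ …(12 more)… 1796:Thu 1797:Fri 1798:Sat 1799:Sun 1800:Mon✓ 1801:Tue✓ 1802:Wed 1803:Thu 1804:Sat 1805:Sun 1806:Mon✓ 1807:Tue✓ 1808:Thu 1809:Fri 1810:Sat
Years with five Tuesdays: 1772, 1777, 1778, 1783, 1788, 1789, 1794, 1795, 1800, 1801, 1806, 1807 → 12.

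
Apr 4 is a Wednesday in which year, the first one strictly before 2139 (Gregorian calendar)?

From one year to the next, a fixed date's weekday advances by 1, or by 2 when a Feb 29 lies between the two dates.
2139: April 4 is Saturday.
2138: Friday (−1)
2137: Thursday (−1)
2136: Wednesday (−1)
Apr 4 falls on a Wednesday in 2136.

2136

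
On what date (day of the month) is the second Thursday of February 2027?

11

February 1, 2027 is a Monday, so the first Thursday is the 4th.
The second Thursday is 4 + 7 = 11.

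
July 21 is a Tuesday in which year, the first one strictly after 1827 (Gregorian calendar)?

1829

From one year to the next, a fixed date's weekday advances by 1, or by 2 when a Feb 29 lies between the two dates.
1827: July 21 is Saturday.
1828: Monday (+2)
1829: Tuesday (+1)
July 21 falls on a Tuesday in 1829.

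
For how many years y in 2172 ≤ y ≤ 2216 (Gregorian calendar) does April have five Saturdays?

13

April has 30 days; it has five Saturdays when Saturday falls among the first (month-length − 28) days — i.e. when April 1 is one of Saturday/Friday.
April 1 by year: 2172:Wed 2173:Thu 2174:Fri✓ 2175:Sat✓ 2176:Mon 2177:Tue 2178:Wed 2179:Thu 2180:Sat✓ 2181:Sun 2182:Mon 2183:Tue 2184:Thu 2185:Fri✓ 2186:Sat✓ …(15 more)… 2202:Thu 2203:Fri✓ 2204:Sun 2205:Mon 2206:Tue 2207:Wed 2208:Fri✓ 2209:Sat✓ 2210:Sun 2211:Mon 2212:Wed 2213:Thu 2214:Fri✓ 2215:Sat✓ 2216:Mon
Years with five Saturdays: 2174, 2175, 2180, 2185, 2186, 2191, 2196, 2197, 2203, 2208, 2209, 2214, 2215 → 13.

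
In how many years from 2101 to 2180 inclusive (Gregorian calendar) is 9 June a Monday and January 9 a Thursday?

Check each year's weekday for 9 June and January 9:
  2101: Thu/Sun  2102: Fri/Mon  2103: Sat/Tue  2104: Mon/Wed  2105: Tue/Fri  2106: Wed/Sat  2107: Thu/Sun  2108: Sat/Mon  2109: Sun/Wed  2110: Mon/Thu ✓  2111: Tue/Fri  2112: Thu/Sat  2113: Fri/Mon  2114: Sat/Tue  …(52 more)…  2167: Tue/Fri  2168: Thu/Sat  2169: Fri/Mon  2170: Sat/Tue  2171: Sun/Wed  2172: Tue/Thu  2173: Wed/Sat  2174: Thu/Sun  2175: Fri/Mon  2176: Sun/Tue  2177: Mon/Thu ✓  2178: Tue/Fri  2179: Wed/Sat  2180: Fri/Sun
Both conditions hold in: 2110, 2121, 2127, 2138, 2149, 2155, 2166, 2177 — 8.

8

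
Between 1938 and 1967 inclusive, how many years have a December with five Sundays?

December has 31 days; it has five Sundays when Sunday falls among the first (month-length − 28) days — i.e. when December 1 is one of Sunday/Saturday/Friday.
December 1 by year: 1938:Thu 1939:Fri✓ 1940:Sun✓ 1941:Mon 1942:Tue 1943:Wed 1944:Fri✓ 1945:Sat✓ 1946:Sun✓ 1947:Mon 1948:Wed 1949:Thu 1950:Fri✓ 1951:Sat✓ 1952:Mon 1953:Tue 1954:Wed 1955:Thu 1956:Sat✓ 1957:Sun✓ 1958:Mon 1959:Tue 1960:Thu 1961:Fri✓ 1962:Sat✓ 1963:Sun✓ 1964:Tue 1965:Wed 1966:Thu 1967:Fri✓
Years with five Sundays: 1939, 1940, 1944, 1945, 1946, 1950, 1951, 1956, 1957, 1961, 1962, 1963, 1967 → 13.

13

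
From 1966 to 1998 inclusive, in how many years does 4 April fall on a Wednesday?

Track 4 April's weekday year by year (advancing +1, or +2 across a Feb 29):
  1966: Mon  1967: Tue (+1)  1968: Thu (+2)  1969: Fri (+1)  1970: Sat (+1)
  1971: Sun (+1)  1972: Tue (+2)  1973: Wed (+1) ✓  1974: Thu (+1)  1975: Fri (+1)
  1976: Sun (+2)  1977: Mon (+1)  1978: Tue (+1)  1979: Wed (+1) ✓  … (5 more years) …
  1985: Thu (+1)  1986: Fri (+1)  1987: Sat (+1)  1988: Mon (+2)  1989: Tue (+1)
  1990: Wed (+1) ✓  1991: Thu (+1)  1992: Sat (+2)  1993: Sun (+1)  1994: Mon (+1)
  1995: Tue (+1)  1996: Thu (+2)  1997: Fri (+1)  1998: Sat (+1)
Wednesday years: 1973, 1979, 1984, 1990 — 4 in total.

4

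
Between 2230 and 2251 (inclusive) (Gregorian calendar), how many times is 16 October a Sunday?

Track 16 October's weekday year by year (advancing +1, or +2 across a Feb 29):
  2230: Sat  2231: Sun (+1) ✓  2232: Tue (+2)  2233: Wed (+1)  2234: Thu (+1)
  2235: Fri (+1)  2236: Sun (+2) ✓  2237: Mon (+1)  2238: Tue (+1)  2239: Wed (+1)
  2240: Fri (+2)  2241: Sat (+1)  2242: Sun (+1) ✓  2243: Mon (+1)  2244: Wed (+2)
  2245: Thu (+1)  2246: Fri (+1)  2247: Sat (+1)  2248: Mon (+2)  2249: Tue (+1)
  2250: Wed (+1)  2251: Thu (+1)
Sunday years: 2231, 2236, 2242 — 3 in total.

3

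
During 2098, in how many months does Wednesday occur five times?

5

A month of length L has five Wednesdays iff its first Wednesday is on day ≤ L−28 (so day 1–3 in a 31-day month, 1–2 in a 30-day month, day 1 in a leap February).
Checking each month of 2098: Jan starts Wed (31d) ✓; Feb starts Sat (28d); Mar starts Sat (31d); Apr starts Tue (30d) ✓; May starts Thu (31d); Jun starts Sun (30d); Jul starts Tue (31d) ✓; Aug starts Fri (31d); Sep starts Mon (30d); Oct starts Wed (31d) ✓; Nov starts Sat (30d); Dec starts Mon (31d) ✓.
Five-Wednesday months: January, April, July, October, December → 5.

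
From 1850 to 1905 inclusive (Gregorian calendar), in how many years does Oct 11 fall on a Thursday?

8

Track Oct 11's weekday year by year (advancing +1, or +2 across a Feb 29):
  1850: Fri  1851: Sat (+1)  1852: Mon (+2)  1853: Tue (+1)  1854: Wed (+1)
  1855: Thu (+1) ✓  1856: Sat (+2)  1857: Sun (+1)  1858: Mon (+1)  1859: Tue (+1)
  1860: Thu (+2) ✓  1861: Fri (+1)  1862: Sat (+1)  1863: Sun (+1)  … (28 more years) …
  1892: Tue (+2)  1893: Wed (+1)  1894: Thu (+1) ✓  1895: Fri (+1)  1896: Sun (+2)
  1897: Mon (+1)  1898: Tue (+1)  1899: Wed (+1)  1900: Thu (+1) ✓  1901: Fri (+1)
  1902: Sat (+1)  1903: Sun (+1)  1904: Tue (+2)  1905: Wed (+1)
Thursday years: 1855, 1860, 1866, 1877, 1883, 1888, 1894, 1900 — 8 in total.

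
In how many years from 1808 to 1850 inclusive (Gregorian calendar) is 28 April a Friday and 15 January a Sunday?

5

Check each year's weekday for 28 April and 15 January:
  1808: Thu/Fri  1809: Fri/Sun ✓  1810: Sat/Mon  1811: Sun/Tue  1812: Tue/Wed  1813: Wed/Fri  1814: Thu/Sat  1815: Fri/Sun ✓  1816: Sun/Mon  1817: Mon/Wed  1818: Tue/Thu  1819: Wed/Fri  1820: Fri/Sat  1821: Sat/Mon  …(15 more)…  1837: Fri/Sun ✓  1838: Sat/Mon  1839: Sun/Tue  1840: Tue/Wed  1841: Wed/Fri  1842: Thu/Sat  1843: Fri/Sun ✓  1844: Sun/Mon  1845: Mon/Wed  1846: Tue/Thu  1847: Wed/Fri  1848: Fri/Sat  1849: Sat/Mon  1850: Sun/Tue
Both conditions hold in: 1809, 1815, 1826, 1837, 1843 — 5.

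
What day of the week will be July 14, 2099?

Tuesday

January 1, 2099 is a Thursday.
July 14 is day 195 of the year, i.e. 194 days after Jan 1.
194 mod 7 = 5, so advance 5 weekdays from Thursday: Tuesday.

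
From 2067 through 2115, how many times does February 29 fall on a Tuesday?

Leap years in 2067–2115: 11 of them.
Feb 29 weekday advances by 5 (mod 7) from one leap year to the next four years later (or differs when a century non-leap intervenes).
Leap-day weekdays: 2068:Wed 2072:Mon 2076:Sat 2080:Thu 2084:Tue✓ 2088:Sun 2092:Fri 2096:Wed 2104:Fri 2108:Wed 2112:Mon
Tuesday: 2084 → 1.

1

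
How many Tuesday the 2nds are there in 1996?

3

Check the 2nd of each month of 1996: Jan 2: Tue, Feb 2: Fri, Mar 2: Sat, Apr 2: Tue, May 2: Thu, Jun 2: Sun, Jul 2: Tue, Aug 2: Fri, Sep 2: Mon, Oct 2: Wed, Nov 2: Sat, Dec 2: Mon.
Tuesday occurs in January, April, July — 3 months.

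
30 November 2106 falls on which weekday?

Tuesday

January 1, 2106 is a Friday.
November 30 is day 334 of the year, i.e. 333 days after Jan 1.
333 mod 7 = 4, so advance 4 weekdays from Friday: Tuesday.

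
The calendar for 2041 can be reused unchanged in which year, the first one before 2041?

Two years share a calendar iff Jan 1 falls on the same weekday and both are leap or both are common. 2041: Jan 1 is Tuesday, common year.
2040: Jan 1 Sunday, leap
2039: Jan 1 Saturday, common
2038: Jan 1 Friday, common
2037: Jan 1 Thursday, common
2036: Jan 1 Tuesday, leap
2035: Jan 1 Monday, common
2034: Jan 1 Sunday, common
2033: Jan 1 Saturday, common
2032: Jan 1 Thursday, leap
2031: Jan 1 Wednesday, common
2030: Jan 1 Tuesday, common
2030 matches on both conditions.

2030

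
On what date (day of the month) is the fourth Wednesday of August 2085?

22

August 1, 2085 is a Wednesday, so the first Wednesday is the 1st.
The fourth Wednesday is 1 + 21 = 22.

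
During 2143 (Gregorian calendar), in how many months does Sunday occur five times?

A month of length L has five Sundays iff its first Sunday is on day ≤ L−28 (so day 1–3 in a 31-day month, 1–2 in a 30-day month, day 1 in a leap February).
Checking each month of 2143: Jan starts Tue (31d); Feb starts Fri (28d); Mar starts Fri (31d) ✓; Apr starts Mon (30d); May starts Wed (31d); Jun starts Sat (30d) ✓; Jul starts Mon (31d); Aug starts Thu (31d); Sep starts Sun (30d) ✓; Oct starts Tue (31d); Nov starts Fri (30d); Dec starts Sun (31d) ✓.
Five-Sunday months: March, June, September, December → 4.

4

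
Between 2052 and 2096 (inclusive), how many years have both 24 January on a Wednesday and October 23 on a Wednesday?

2

Check each year's weekday for 24 January and October 23:
  2052: Wed/Wed ✓  2053: Fri/Thu  2054: Sat/Fri  2055: Sun/Sat  2056: Mon/Mon  2057: Wed/Tue  2058: Thu/Wed  2059: Fri/Thu  2060: Sat/Sat  2061: Mon/Sun  2062: Tue/Mon  2063: Wed/Tue  2064: Thu/Thu  2065: Sat/Fri  …(17 more)…  2083: Sun/Sat  2084: Mon/Mon  2085: Wed/Tue  2086: Thu/Wed  2087: Fri/Thu  2088: Sat/Sat  2089: Mon/Sun  2090: Tue/Mon  2091: Wed/Tue  2092: Thu/Thu  2093: Sat/Fri  2094: Sun/Sat  2095: Mon/Sun  2096: Tue/Tue
Both conditions hold in: 2052, 2080 — 2.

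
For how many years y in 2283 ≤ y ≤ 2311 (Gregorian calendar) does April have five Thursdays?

April has 30 days; it has five Thursdays when Thursday falls among the first (month-length − 28) days — i.e. when April 1 is one of Thursday/Wednesday.
April 1 by year: 2283:Sun 2284:Tue 2285:Wed✓ 2286:Thu✓ 2287:Fri 2288:Sun 2289:Mon 2290:Tue 2291:Wed✓ 2292:Fri 2293:Sat 2294:Sun 2295:Mon 2296:Wed✓ 2297:Thu✓ 2298:Fri 2299:Sat 2300:Sun 2301:Mon 2302:Tue 2303:Wed✓ 2304:Fri 2305:Sat 2306:Sun 2307:Mon 2308:Wed✓ 2309:Thu✓ 2310:Fri 2311:Sat
Years with five Thursdays: 2285, 2286, 2291, 2296, 2297, 2303, 2308, 2309 → 8.

8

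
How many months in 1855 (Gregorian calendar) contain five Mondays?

5

A month of length L has five Mondays iff its first Monday is on day ≤ L−28 (so day 1–3 in a 31-day month, 1–2 in a 30-day month, day 1 in a leap February).
Checking each month of 1855: Jan starts Mon (31d) ✓; Feb starts Thu (28d); Mar starts Thu (31d); Apr starts Sun (30d) ✓; May starts Tue (31d); Jun starts Fri (30d); Jul starts Sun (31d) ✓; Aug starts Wed (31d); Sep starts Sat (30d); Oct starts Mon (31d) ✓; Nov starts Thu (30d); Dec starts Sat (31d) ✓.
Five-Monday months: January, April, July, October, December → 5.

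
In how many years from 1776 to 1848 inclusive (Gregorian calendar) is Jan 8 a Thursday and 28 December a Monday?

Check each year's weekday for Jan 8 and 28 December:
  1776: Mon/Sat  1777: Wed/Sun  1778: Thu/Mon ✓  1779: Fri/Tue  1780: Sat/Thu  1781: Mon/Fri  1782: Tue/Sat  1783: Wed/Sun  1784: Thu/Tue  1785: Sat/Wed  1786: Sun/Thu  1787: Mon/Fri  1788: Tue/Sun  1789: Thu/Mon ✓  …(45 more)…  1835: Thu/Mon ✓  1836: Fri/Wed  1837: Sun/Thu  1838: Mon/Fri  1839: Tue/Sat  1840: Wed/Mon  1841: Fri/Tue  1842: Sat/Wed  1843: Sun/Thu  1844: Mon/Sat  1845: Wed/Sun  1846: Thu/Mon ✓  1847: Fri/Tue  1848: Sat/Thu
Both conditions hold in: 1778, 1789, 1795, 1801, 1807, 1818, 1829, 1835, 1846 — 9.

9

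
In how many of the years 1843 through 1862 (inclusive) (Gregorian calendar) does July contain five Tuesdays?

10

July has 31 days; it has five Tuesdays when Tuesday falls among the first (month-length − 28) days — i.e. when July 1 is one of Tuesday/Monday/Sunday.
July 1 by year: 1843:Sat 1844:Mon✓ 1845:Tue✓ 1846:Wed 1847:Thu 1848:Sat 1849:Sun✓ 1850:Mon✓ 1851:Tue✓ 1852:Thu 1853:Fri 1854:Sat 1855:Sun✓ 1856:Tue✓ 1857:Wed 1858:Thu 1859:Fri 1860:Sun✓ 1861:Mon✓ 1862:Tue✓
Years with five Tuesdays: 1844, 1845, 1849, 1850, 1851, 1855, 1856, 1860, 1861, 1862 → 10.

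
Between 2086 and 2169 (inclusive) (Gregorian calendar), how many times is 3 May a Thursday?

Track 3 May's weekday year by year (advancing +1, or +2 across a Feb 29):
  2086: Fri  2087: Sat (+1)  2088: Mon (+2)  2089: Tue (+1)  2090: Wed (+1)
  2091: Thu (+1) ✓  2092: Sat (+2)  2093: Sun (+1)  2094: Mon (+1)  2095: Tue (+1)
  2096: Thu (+2) ✓  2097: Fri (+1)  2098: Sat (+1)  2099: Sun (+1)  … (56 more years) …
  2156: Mon (+2)  2157: Tue (+1)  2158: Wed (+1)  2159: Thu (+1) ✓  2160: Sat (+2)
  2161: Sun (+1)  2162: Mon (+1)  2163: Tue (+1)  2164: Thu (+2) ✓  2165: Fri (+1)
  2166: Sat (+1)  2167: Sun (+1)  2168: Tue (+2)  2169: Wed (+1)
Thursday years: 2091, 2096, 2103, 2108, 2114, 2125, 2131, 2136, 2142, 2153, 2159, 2164 — 12 in total.

12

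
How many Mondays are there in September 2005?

September 2005 has 30 days and begins on Thursday.
The first Monday is September 5.
Mondays fall on 5, 12, 19, 26 — that's 4.

4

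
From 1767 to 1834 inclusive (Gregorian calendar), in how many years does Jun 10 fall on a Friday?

Track Jun 10's weekday year by year (advancing +1, or +2 across a Feb 29):
  1767: Wed  1768: Fri (+2) ✓  1769: Sat (+1)  1770: Sun (+1)  1771: Mon (+1)
  1772: Wed (+2)  1773: Thu (+1)  1774: Fri (+1) ✓  1775: Sat (+1)  1776: Mon (+2)
  1777: Tue (+1)  1778: Wed (+1)  1779: Thu (+1)  1780: Sat (+2)  … (40 more years) …
  1821: Sun (+1)  1822: Mon (+1)  1823: Tue (+1)  1824: Thu (+2)  1825: Fri (+1) ✓
  1826: Sat (+1)  1827: Sun (+1)  1828: Tue (+2)  1829: Wed (+1)  1830: Thu (+1)
  1831: Fri (+1) ✓  1832: Sun (+2)  1833: Mon (+1)  1834: Tue (+1)
Friday years: 1768, 1774, 1785, 1791, 1796, 1803, 1808, 1814, 1825, 1831 — 10 in total.

10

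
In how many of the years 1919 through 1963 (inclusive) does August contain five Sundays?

19

August has 31 days; it has five Sundays when Sunday falls among the first (month-length − 28) days — i.e. when August 1 is one of Sunday/Saturday/Friday.
August 1 by year: 1919:Fri✓ 1920:Sun✓ 1921:Mon 1922:Tue 1923:Wed 1924:Fri✓ 1925:Sat✓ 1926:Sun✓ 1927:Mon 1928:Wed 1929:Thu 1930:Fri✓ 1931:Sat✓ 1932:Mon 1933:Tue …(15 more)… 1949:Mon 1950:Tue 1951:Wed 1952:Fri✓ 1953:Sat✓ 1954:Sun✓ 1955:Mon 1956:Wed 1957:Thu 1958:Fri✓ 1959:Sat✓ 1960:Mon 1961:Tue 1962:Wed 1963:Thu
Years with five Sundays: 1919, 1920, 1924, 1925, 1926, 1930, 1931, 1936, 1937, 1941, 1942, 1943, 1947, 1948, 1952, 1953, 1954, 1958, 1959 → 19.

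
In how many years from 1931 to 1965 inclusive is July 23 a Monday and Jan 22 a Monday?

4

Check each year's weekday for July 23 and Jan 22:
  1931: Thu/Thu  1932: Sat/Fri  1933: Sun/Sun  1934: Mon/Mon ✓  1935: Tue/Tue  1936: Thu/Wed  1937: Fri/Fri  1938: Sat/Sat  1939: Sun/Sun  1940: Tue/Mon  1941: Wed/Wed  1942: Thu/Thu  1943: Fri/Fri  1944: Sun/Sat  …(7 more)…  1952: Wed/Tue  1953: Thu/Thu  1954: Fri/Fri  1955: Sat/Sat  1956: Mon/Sun  1957: Tue/Tue  1958: Wed/Wed  1959: Thu/Thu  1960: Sat/Fri  1961: Sun/Sun  1962: Mon/Mon ✓  1963: Tue/Tue  1964: Thu/Wed  1965: Fri/Fri
Both conditions hold in: 1934, 1945, 1951, 1962 — 4.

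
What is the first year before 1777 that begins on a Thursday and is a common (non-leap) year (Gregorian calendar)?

Jan 1 advances by 2 weekdays after a leap year and by 1 after a common year.
1777: Jan 1 is Wednesday.
1776: Monday (leap)
1775: Sunday
1774: Saturday
1773: Friday
1772: Wednesday (leap)
1771: Tuesday
1770: Monday
1769: Sunday
1768: Friday (leap)
1767: Thursday
1767 begins on a Thursday and is a common year.

1767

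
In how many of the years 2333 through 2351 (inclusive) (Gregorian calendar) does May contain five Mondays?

9

May has 31 days; it has five Mondays when Monday falls among the first (month-length − 28) days — i.e. when May 1 is one of Monday/Sunday/Saturday.
May 1 by year: 2333:Mon✓ 2334:Tue 2335:Wed 2336:Fri 2337:Sat✓ 2338:Sun✓ 2339:Mon✓ 2340:Wed 2341:Thu 2342:Fri 2343:Sat✓ 2344:Mon✓ 2345:Tue 2346:Wed 2347:Thu 2348:Sat✓ 2349:Sun✓ 2350:Mon✓ 2351:Tue
Years with five Mondays: 2333, 2337, 2338, 2339, 2343, 2344, 2348, 2349, 2350 → 9.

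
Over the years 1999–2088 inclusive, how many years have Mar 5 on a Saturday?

Track Mar 5's weekday year by year (advancing +1, or +2 across a Feb 29):
  1999: Fri  2000: Sun (+2)  2001: Mon (+1)  2002: Tue (+1)  2003: Wed (+1)
  2004: Fri (+2)  2005: Sat (+1) ✓  2006: Sun (+1)  2007: Mon (+1)  2008: Wed (+2)
  2009: Thu (+1)  2010: Fri (+1)  2011: Sat (+1) ✓  2012: Mon (+2)  … (62 more years) …
  2075: Tue (+1)  2076: Thu (+2)  2077: Fri (+1)  2078: Sat (+1) ✓  2079: Sun (+1)
  2080: Tue (+2)  2081: Wed (+1)  2082: Thu (+1)  2083: Fri (+1)  2084: Sun (+2)
  2085: Mon (+1)  2086: Tue (+1)  2087: Wed (+1)  2088: Fri (+2)
Saturday years: 2005, 2011, 2016, 2022, 2033, 2039, 2044, 2050, 2061, 2067, 2072, 2078 — 12 in total.

12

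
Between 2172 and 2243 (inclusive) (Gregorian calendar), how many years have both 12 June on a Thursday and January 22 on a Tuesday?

Check each year's weekday for 12 June and January 22:
  2172: Fri/Wed  2173: Sat/Fri  2174: Sun/Sat  2175: Mon/Sun  2176: Wed/Mon  2177: Thu/Wed  2178: Fri/Thu  2179: Sat/Fri  2180: Mon/Sat  2181: Tue/Mon  2182: Wed/Tue  2183: Thu/Wed  2184: Sat/Thu  2185: Sun/Sat  …(44 more)…  2230: Sat/Fri  2231: Sun/Sat  2232: Tue/Sun  2233: Wed/Tue  2234: Thu/Wed  2235: Fri/Thu  2236: Sun/Fri  2237: Mon/Sun  2238: Tue/Mon  2239: Wed/Tue  2240: Fri/Wed  2241: Sat/Fri  2242: Sun/Sat  2243: Mon/Sun
Both conditions hold in: 2188, 2228 — 2.

2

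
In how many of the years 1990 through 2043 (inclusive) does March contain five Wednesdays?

22

March has 31 days; it has five Wednesdays when Wednesday falls among the first (month-length − 28) days — i.e. when March 1 is one of Wednesday/Tuesday/Monday.
March 1 by year: 1990:Thu 1991:Fri 1992:Sun 1993:Mon✓ 1994:Tue✓ 1995:Wed✓ 1996:Fri 1997:Sat 1998:Sun 1999:Mon✓ 2000:Wed✓ 2001:Thu 2002:Fri 2003:Sat 2004:Mon✓ …(24 more)… 2029:Thu 2030:Fri 2031:Sat 2032:Mon✓ 2033:Tue✓ 2034:Wed✓ 2035:Thu 2036:Sat 2037:Sun 2038:Mon✓ 2039:Tue✓ 2040:Thu 2041:Fri 2042:Sat 2043:Sun
Years with five Wednesdays: 1993, 1994, 1995, 1999, 2000, 2004, 2005, 2006, 2010, 2011, 2016, 2017, 2021, 2022, 2023, 2027, 2028, 2032, 2033, 2034, 2038, 2039 → 22.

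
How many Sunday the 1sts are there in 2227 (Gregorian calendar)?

2

Check the 1st of each month of 2227: Jan 1: Mon, Feb 1: Thu, Mar 1: Thu, Apr 1: Sun, May 1: Tue, Jun 1: Fri, Jul 1: Sun, Aug 1: Wed, Sep 1: Sat, Oct 1: Mon, Nov 1: Thu, Dec 1: Sat.
Sunday occurs in April, July — 2 months.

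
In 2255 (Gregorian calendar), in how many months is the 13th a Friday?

Check the 13th of each month of 2255: Jan 13: Sat, Feb 13: Tue, Mar 13: Tue, Apr 13: Fri, May 13: Sun, Jun 13: Wed, Jul 13: Fri, Aug 13: Mon, Sep 13: Thu, Oct 13: Sat, Nov 13: Tue, Dec 13: Thu.
Friday occurs in April, July — 2 months.

2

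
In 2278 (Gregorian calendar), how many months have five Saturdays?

A month of length L has five Saturdays iff its first Saturday is on day ≤ L−28 (so day 1–3 in a 31-day month, 1–2 in a 30-day month, day 1 in a leap February).
Checking each month of 2278: Jan starts Tue (31d); Feb starts Fri (28d); Mar starts Fri (31d) ✓; Apr starts Mon (30d); May starts Wed (31d); Jun starts Sat (30d) ✓; Jul starts Mon (31d); Aug starts Thu (31d) ✓; Sep starts Sun (30d); Oct starts Tue (31d); Nov starts Fri (30d) ✓; Dec starts Sun (31d).
Five-Saturday months: March, June, August, November → 4.

4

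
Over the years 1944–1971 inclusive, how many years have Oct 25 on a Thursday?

4

Track Oct 25's weekday year by year (advancing +1, or +2 across a Feb 29):
  1944: Wed  1945: Thu (+1) ✓  1946: Fri (+1)  1947: Sat (+1)  1948: Mon (+2)
  1949: Tue (+1)  1950: Wed (+1)  1951: Thu (+1) ✓  1952: Sat (+2)  1953: Sun (+1)
  1954: Mon (+1)  1955: Tue (+1)  1956: Thu (+2) ✓  1957: Fri (+1)  1958: Sat (+1)
  1959: Sun (+1)  1960: Tue (+2)  1961: Wed (+1)  1962: Thu (+1) ✓  1963: Fri (+1)
  1964: Sun (+2)  1965: Mon (+1)  1966: Tue (+1)  1967: Wed (+1)  1968: Fri (+2)
  1969: Sat (+1)  1970: Sun (+1)  1971: Mon (+1)
Thursday years: 1945, 1951, 1956, 1962 — 4 in total.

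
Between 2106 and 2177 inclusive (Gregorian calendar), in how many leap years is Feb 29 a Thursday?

Leap years in 2106–2177: 18 of them.
Feb 29 weekday advances by 5 (mod 7) from one leap year to the next four years later (or differs when a century non-leap intervenes).
Leap-day weekdays: 2108:Wed 2112:Mon 2116:Sat 2120:Thu✓ 2124:Tue 2128:Sun 2132:Fri 2136:Wed 2140:Mon 2144:Sat 2148:Thu✓ 2152:Tue 2156:Sun 2160:Fri 2164:Wed 2168:Mon 2172:Sat 2176:Thu✓
Thursday: 2120, 2148, 2176 → 3.

3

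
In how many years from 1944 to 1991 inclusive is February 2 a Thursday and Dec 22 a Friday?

5

Check each year's weekday for February 2 and Dec 22:
  1944: Wed/Fri  1945: Fri/Sat  1946: Sat/Sun  1947: Sun/Mon  1948: Mon/Wed  1949: Wed/Thu  1950: Thu/Fri ✓  1951: Fri/Sat  1952: Sat/Mon  1953: Mon/Tue  1954: Tue/Wed  1955: Wed/Thu  1956: Thu/Sat  1957: Sat/Sun  …(20 more)…  1978: Thu/Fri ✓  1979: Fri/Sat  1980: Sat/Mon  1981: Mon/Tue  1982: Tue/Wed  1983: Wed/Thu  1984: Thu/Sat  1985: Sat/Sun  1986: Sun/Mon  1987: Mon/Tue  1988: Tue/Thu  1989: Thu/Fri ✓  1990: Fri/Sat  1991: Sat/Sun
Both conditions hold in: 1950, 1961, 1967, 1978, 1989 — 5.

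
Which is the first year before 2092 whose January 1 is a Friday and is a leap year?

Jan 1 advances by 2 weekdays after a leap year and by 1 after a common year.
2092: Jan 1 is Tuesday (leap).
2091: Monday
2090: Sunday
2089: Saturday
2088: Thursday (leap)
2087: Wednesday
2086: Tuesday
2085: Monday
2084: Saturday (leap)
2083: Friday
2082: Thursday
2081: Wednesday
2080: Monday (leap)
2079: Sunday
2078: Saturday
2077: Friday
2076: Wednesday (leap)
2075: Tuesday
2074: Monday
2073: Sunday
2072: Friday (leap)
2072 begins on a Friday and is a leap year.

2072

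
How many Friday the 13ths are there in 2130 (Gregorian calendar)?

Check the 13th of each month of 2130: Jan 13: Fri, Feb 13: Mon, Mar 13: Mon, Apr 13: Thu, May 13: Sat, Jun 13: Tue, Jul 13: Thu, Aug 13: Sun, Sep 13: Wed, Oct 13: Fri, Nov 13: Mon, Dec 13: Wed.
Friday occurs in January, October — 2 months.

2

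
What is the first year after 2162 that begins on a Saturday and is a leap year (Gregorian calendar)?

2180

Jan 1 advances by 2 weekdays after a leap year and by 1 after a common year.
2162: Jan 1 is Friday.
2163: Saturday
2164: Sunday (leap)
2165: Tuesday
2166: Wednesday
2167: Thursday
2168: Friday (leap)
2169: Sunday
2170: Monday
2171: Tuesday
2172: Wednesday (leap)
2173: Friday
2174: Saturday
2175: Sunday
2176: Monday (leap)
2177: Wednesday
2178: Thursday
2179: Friday
2180: Saturday (leap)
2180 begins on a Saturday and is a leap year.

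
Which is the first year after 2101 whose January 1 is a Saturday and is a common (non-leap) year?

Jan 1 advances by 2 weekdays after a leap year and by 1 after a common year.
2101: Jan 1 is Saturday.
2102: Sunday
2103: Monday
2104: Tuesday (leap)
2105: Thursday
2106: Friday
2107: Saturday
2107 begins on a Saturday and is a common year.

2107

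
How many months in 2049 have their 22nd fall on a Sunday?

1

Check the 22nd of each month of 2049: Jan 22: Fri, Feb 22: Mon, Mar 22: Mon, Apr 22: Thu, May 22: Sat, Jun 22: Tue, Jul 22: Thu, Aug 22: Sun, Sep 22: Wed, Oct 22: Fri, Nov 22: Mon, Dec 22: Wed.
Sunday occurs in August — 1 month.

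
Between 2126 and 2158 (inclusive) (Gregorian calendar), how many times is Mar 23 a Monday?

Track Mar 23's weekday year by year (advancing +1, or +2 across a Feb 29):
  2126: Sat  2127: Sun (+1)  2128: Tue (+2)  2129: Wed (+1)  2130: Thu (+1)
  2131: Fri (+1)  2132: Sun (+2)  2133: Mon (+1) ✓  2134: Tue (+1)  2135: Wed (+1)
  2136: Fri (+2)  2137: Sat (+1)  2138: Sun (+1)  2139: Mon (+1) ✓  … (5 more years) …
  2145: Tue (+1)  2146: Wed (+1)  2147: Thu (+1)  2148: Sat (+2)  2149: Sun (+1)
  2150: Mon (+1) ✓  2151: Tue (+1)  2152: Thu (+2)  2153: Fri (+1)  2154: Sat (+1)
  2155: Sun (+1)  2156: Tue (+2)  2157: Wed (+1)  2158: Thu (+1)
Monday years: 2133, 2139, 2144, 2150 — 4 in total.

4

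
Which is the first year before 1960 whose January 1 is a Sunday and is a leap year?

Jan 1 advances by 2 weekdays after a leap year and by 1 after a common year.
1960: Jan 1 is Friday (leap).
1959: Thursday
1958: Wednesday
1957: Tuesday
1956: Sunday (leap)
1956 begins on a Sunday and is a leap year.

1956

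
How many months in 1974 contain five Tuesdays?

A month of length L has five Tuesdays iff its first Tuesday is on day ≤ L−28 (so day 1–3 in a 31-day month, 1–2 in a 30-day month, day 1 in a leap February).
Checking each month of 1974: Jan starts Tue (31d) ✓; Feb starts Fri (28d); Mar starts Fri (31d); Apr starts Mon (30d) ✓; May starts Wed (31d); Jun starts Sat (30d); Jul starts Mon (31d) ✓; Aug starts Thu (31d); Sep starts Sun (30d); Oct starts Tue (31d) ✓; Nov starts Fri (30d); Dec starts Sun (31d) ✓.
Five-Tuesday months: January, April, July, October, December → 5.

5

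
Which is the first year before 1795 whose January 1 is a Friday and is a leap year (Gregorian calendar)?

Jan 1 advances by 2 weekdays after a leap year and by 1 after a common year.
1795: Jan 1 is Thursday.
1794: Wednesday
1793: Tuesday
1792: Sunday (leap)
1791: Saturday
1790: Friday
1789: Thursday
1788: Tuesday (leap)
1787: Monday
1786: Sunday
1785: Saturday
1784: Thursday (leap)
1783: Wednesday
1782: Tuesday
1781: Monday
1780: Saturday (leap)
1779: Friday
1778: Thursday
1777: Wednesday
1776: Monday (leap)
1775: Sunday
1774: Saturday
1773: Friday
1772: Wednesday (leap)
1771: Tuesday
1770: Monday
1769: Sunday
1768: Friday (leap)
1768 begins on a Friday and is a leap year.

1768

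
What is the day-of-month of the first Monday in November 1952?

November 1, 1952 is a Saturday, so the first Monday is the 3rd.
The first Monday is 3 + 0 = 3.

3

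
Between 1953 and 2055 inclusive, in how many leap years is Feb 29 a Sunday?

3

Leap years in 1953–2055: 25 of them.
Feb 29 weekday advances by 5 (mod 7) from one leap year to the next four years later (or differs when a century non-leap intervenes).
Leap-day weekdays: 1956:Wed 1960:Mon 1964:Sat 1968:Thu 1972:Tue 1976:Sun✓ 1980:Fri 1984:Wed 1988:Mon 1992:Sat 1996:Thu 2000:Tue 2004:Sun✓ 2008:Fri 2012:Wed 2016:Mon 2020:Sat 2024:Thu 2028:Tue 2032:Sun✓ 2036:Fri 2040:Wed 2044:Mon 2048:Sat 2052:Thu
Sunday: 1976, 2004, 2032 → 3.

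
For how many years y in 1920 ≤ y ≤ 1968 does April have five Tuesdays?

April has 30 days; it has five Tuesdays when Tuesday falls among the first (month-length − 28) days — i.e. when April 1 is one of Tuesday/Monday.
April 1 by year: 1920:Thu 1921:Fri 1922:Sat 1923:Sun 1924:Tue✓ 1925:Wed 1926:Thu 1927:Fri 1928:Sun 1929:Mon✓ 1930:Tue✓ 1931:Wed 1932:Fri 1933:Sat 1934:Sun …(19 more)… 1954:Thu 1955:Fri 1956:Sun 1957:Mon✓ 1958:Tue✓ 1959:Wed 1960:Fri 1961:Sat 1962:Sun 1963:Mon✓ 1964:Wed 1965:Thu 1966:Fri 1967:Sat 1968:Mon✓
Years with five Tuesdays: 1924, 1929, 1930, 1935, 1940, 1941, 1946, 1947, 1952, 1957, 1958, 1963, 1968 → 13.

13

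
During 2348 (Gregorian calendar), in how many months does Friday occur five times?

5

A month of length L has five Fridays iff its first Friday is on day ≤ L−28 (so day 1–3 in a 31-day month, 1–2 in a 30-day month, day 1 in a leap February).
Checking each month of 2348: Jan starts Thu (31d) ✓; Feb starts Sun (29d); Mar starts Mon (31d); Apr starts Thu (30d) ✓; May starts Sat (31d); Jun starts Tue (30d); Jul starts Thu (31d) ✓; Aug starts Sun (31d); Sep starts Wed (30d); Oct starts Fri (31d) ✓; Nov starts Mon (30d); Dec starts Wed (31d) ✓.
Five-Friday months: January, April, July, October, December → 5.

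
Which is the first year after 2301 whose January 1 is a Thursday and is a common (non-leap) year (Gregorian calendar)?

2303

Jan 1 advances by 2 weekdays after a leap year and by 1 after a common year.
2301: Jan 1 is Tuesday.
2302: Wednesday
2303: Thursday
2303 begins on a Thursday and is a common year.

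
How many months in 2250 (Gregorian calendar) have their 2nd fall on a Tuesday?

2

Check the 2nd of each month of 2250: Jan 2: Wed, Feb 2: Sat, Mar 2: Sat, Apr 2: Tue, May 2: Thu, Jun 2: Sun, Jul 2: Tue, Aug 2: Fri, Sep 2: Mon, Oct 2: Wed, Nov 2: Sat, Dec 2: Mon.
Tuesday occurs in April, July — 2 months.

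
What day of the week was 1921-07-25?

January 1, 1921 is a Saturday.
July 25 is day 206 of the year, i.e. 205 days after Jan 1.
205 mod 7 = 2, so advance 2 weekdays from Saturday: Monday.

Monday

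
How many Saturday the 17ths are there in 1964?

Check the 17th of each month of 1964: Jan 17: Fri, Feb 17: Mon, Mar 17: Tue, Apr 17: Fri, May 17: Sun, Jun 17: Wed, Jul 17: Fri, Aug 17: Mon, Sep 17: Thu, Oct 17: Sat, Nov 17: Tue, Dec 17: Thu.
Saturday occurs in October — 1 month.

1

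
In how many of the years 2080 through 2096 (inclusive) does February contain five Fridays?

February has 28 days (29 in leap years); it has five Fridays when Friday falls among the first (month-length − 28) days — i.e. when February 1 is Friday in a leap year (never in a common year).
February 1 by year: 2080:Thu 2081:Sat 2082:Sun 2083:Mon 2084:Tue 2085:Thu 2086:Fri 2087:Sat 2088:Sun 2089:Tue 2090:Wed 2091:Thu 2092:Fri✓ 2093:Sun 2094:Mon 2095:Tue 2096:Wed
Years with five Fridays: 2092 → 1.

1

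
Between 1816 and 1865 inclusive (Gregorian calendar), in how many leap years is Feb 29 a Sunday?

Leap years in 1816–1865: 13 of them.
Feb 29 weekday advances by 5 (mod 7) from one leap year to the next four years later (or differs when a century non-leap intervenes).
Leap-day weekdays: 1816:Thu 1820:Tue 1824:Sun✓ 1828:Fri 1832:Wed 1836:Mon 1840:Sat 1844:Thu 1848:Tue 1852:Sun✓ 1856:Fri 1860:Wed 1864:Mon
Sunday: 1824, 1852 → 2.

2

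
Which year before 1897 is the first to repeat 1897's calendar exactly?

Two years share a calendar iff Jan 1 falls on the same weekday and both are leap or both are common. 1897: Jan 1 is Friday, common year.
1896: Jan 1 Wednesday, leap
1895: Jan 1 Tuesday, common
1894: Jan 1 Monday, common
1893: Jan 1 Sunday, common
1892: Jan 1 Friday, leap
1891: Jan 1 Thursday, common
1890: Jan 1 Wednesday, common
1889: Jan 1 Tuesday, common
1888: Jan 1 Sunday, leap
1887: Jan 1 Saturday, common
1886: Jan 1 Friday, common
1886 matches on both conditions.

1886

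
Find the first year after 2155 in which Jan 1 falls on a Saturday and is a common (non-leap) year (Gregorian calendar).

2157

Jan 1 advances by 2 weekdays after a leap year and by 1 after a common year.
2155: Jan 1 is Wednesday.
2156: Thursday (leap)
2157: Saturday
2157 begins on a Saturday and is a common year.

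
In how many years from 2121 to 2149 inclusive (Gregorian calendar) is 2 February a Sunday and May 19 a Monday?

4

Check each year's weekday for 2 February and May 19:
  2121: Sun/Mon ✓  2122: Mon/Tue  2123: Tue/Wed  2124: Wed/Fri  2125: Fri/Sat  2126: Sat/Sun  2127: Sun/Mon ✓  2128: Mon/Wed  2129: Wed/Thu  2130: Thu/Fri  2131: Fri/Sat  2132: Sat/Mon  2133: Mon/Tue  2134: Tue/Wed  2135: Wed/Thu  2136: Thu/Sat  2137: Sat/Sun  2138: Sun/Mon ✓  2139: Mon/Tue  2140: Tue/Thu  2141: Thu/Fri  2142: Fri/Sat  2143: Sat/Sun  2144: Sun/Tue  2145: Tue/Wed  2146: Wed/Thu  2147: Thu/Fri  2148: Fri/Sun  2149: Sun/Mon ✓
Both conditions hold in: 2121, 2127, 2138, 2149 — 4.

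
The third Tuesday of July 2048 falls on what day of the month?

July 1, 2048 is a Wednesday, so the first Tuesday is the 7th.
The third Tuesday is 7 + 14 = 21.

21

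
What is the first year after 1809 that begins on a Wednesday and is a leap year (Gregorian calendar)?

Jan 1 advances by 2 weekdays after a leap year and by 1 after a common year.
1809: Jan 1 is Sunday.
1810: Monday
1811: Tuesday
1812: Wednesday (leap)
1812 begins on a Wednesday and is a leap year.

1812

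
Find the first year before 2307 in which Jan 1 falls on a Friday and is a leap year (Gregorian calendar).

Jan 1 advances by 2 weekdays after a leap year and by 1 after a common year.
2307: Jan 1 is Tuesday.
2306: Monday
2305: Sunday
2304: Friday (leap)
2304 begins on a Friday and is a leap year.

2304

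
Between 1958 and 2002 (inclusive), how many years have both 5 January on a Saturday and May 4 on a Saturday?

Check each year's weekday for 5 January and May 4:
  1958: Sun/Sun  1959: Mon/Mon  1960: Tue/Wed  1961: Thu/Thu  1962: Fri/Fri  1963: Sat/Sat ✓  1964: Sun/Mon  1965: Tue/Tue  1966: Wed/Wed  1967: Thu/Thu  1968: Fri/Sat  1969: Sun/Sun  1970: Mon/Mon  1971: Tue/Tue  …(17 more)…  1989: Thu/Thu  1990: Fri/Fri  1991: Sat/Sat ✓  1992: Sun/Mon  1993: Tue/Tue  1994: Wed/Wed  1995: Thu/Thu  1996: Fri/Sat  1997: Sun/Sun  1998: Mon/Mon  1999: Tue/Tue  2000: Wed/Thu  2001: Fri/Fri  2002: Sat/Sat ✓
Both conditions hold in: 1963, 1974, 1985, 1991, 2002 — 5.

5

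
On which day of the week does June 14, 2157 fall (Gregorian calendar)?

January 1, 2157 is a Saturday.
June 14 is day 165 of the year, i.e. 164 days after Jan 1.
164 mod 7 = 3, so advance 3 weekdays from Saturday: Tuesday.

Tuesday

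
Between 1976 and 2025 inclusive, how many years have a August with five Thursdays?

August has 31 days; it has five Thursdays when Thursday falls among the first (month-length − 28) days — i.e. when August 1 is one of Thursday/Wednesday/Tuesday.
August 1 by year: 1976:Sun 1977:Mon 1978:Tue✓ 1979:Wed✓ 1980:Fri 1981:Sat 1982:Sun 1983:Mon 1984:Wed✓ 1985:Thu✓ 1986:Fri 1987:Sat 1988:Mon 1989:Tue✓ 1990:Wed✓ …(20 more)… 2011:Mon 2012:Wed✓ 2013:Thu✓ 2014:Fri 2015:Sat 2016:Mon 2017:Tue✓ 2018:Wed✓ 2019:Thu✓ 2020:Sat 2021:Sun 2022:Mon 2023:Tue✓ 2024:Thu✓ 2025:Fri
Years with five Thursdays: 1978, 1979, 1984, 1985, 1989, 1990, 1991, 1995, 1996, 2000, 2001, 2002, 2006, 2007, 2012, 2013, 2017, 2018, 2019, 2023, 2024 → 21.

21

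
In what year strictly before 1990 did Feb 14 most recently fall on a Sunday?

From one year to the next, a fixed date's weekday advances by 1, or by 2 when a Feb 29 lies between the two dates.
1990: February 14 is Wednesday.
1989: Tuesday (−1)
1988: Sunday (−2)
Feb 14 falls on a Sunday in 1988.

1988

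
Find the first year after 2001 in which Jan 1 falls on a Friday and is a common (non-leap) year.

Jan 1 advances by 2 weekdays after a leap year and by 1 after a common year.
2001: Jan 1 is Monday.
2002: Tuesday
2003: Wednesday
2004: Thursday (leap)
2005: Saturday
2006: Sunday
2007: Monday
2008: Tuesday (leap)
2009: Thursday
2010: Friday
2010 begins on a Friday and is a common year.

2010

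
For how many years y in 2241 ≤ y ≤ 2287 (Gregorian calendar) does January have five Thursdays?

19

January has 31 days; it has five Thursdays when Thursday falls among the first (month-length − 28) days — i.e. when January 1 is one of Thursday/Wednesday/Tuesday.
January 1 by year: 2241:Fri 2242:Sat 2243:Sun 2244:Mon 2245:Wed✓ 2246:Thu✓ 2247:Fri 2248:Sat 2249:Mon 2250:Tue✓ 2251:Wed✓ 2252:Thu✓ 2253:Sat 2254:Sun 2255:Mon …(17 more)… 2273:Wed✓ 2274:Thu✓ 2275:Fri 2276:Sat 2277:Mon 2278:Tue✓ 2279:Wed✓ 2280:Thu✓ 2281:Sat 2282:Sun 2283:Mon 2284:Tue✓ 2285:Thu✓ 2286:Fri 2287:Sat
Years with five Thursdays: 2245, 2246, 2250, 2251, 2252, 2256, 2257, 2261, 2262, 2263, 2267, 2268, 2273, 2274, 2278, 2279, 2280, 2284, 2285 → 19.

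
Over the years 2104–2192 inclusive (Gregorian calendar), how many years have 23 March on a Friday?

13

Track 23 March's weekday year by year (advancing +1, or +2 across a Feb 29):
  2104: Sun  2105: Mon (+1)  2106: Tue (+1)  2107: Wed (+1)  2108: Fri (+2) ✓
  2109: Sat (+1)  2110: Sun (+1)  2111: Mon (+1)  2112: Wed (+2)  2113: Thu (+1)
  2114: Fri (+1) ✓  2115: Sat (+1)  2116: Mon (+2)  2117: Tue (+1)  … (61 more years) …
  2179: Tue (+1)  2180: Thu (+2)  2181: Fri (+1) ✓  2182: Sat (+1)  2183: Sun (+1)
  2184: Tue (+2)  2185: Wed (+1)  2186: Thu (+1)  2187: Fri (+1) ✓  2188: Sun (+2)
  2189: Mon (+1)  2190: Tue (+1)  2191: Wed (+1)  2192: Fri (+2) ✓
Friday years: 2108, 2114, 2125, 2131, 2136, 2142, 2153, 2159, 2164, 2170, 2181, 2187, 2192 — 13 in total.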